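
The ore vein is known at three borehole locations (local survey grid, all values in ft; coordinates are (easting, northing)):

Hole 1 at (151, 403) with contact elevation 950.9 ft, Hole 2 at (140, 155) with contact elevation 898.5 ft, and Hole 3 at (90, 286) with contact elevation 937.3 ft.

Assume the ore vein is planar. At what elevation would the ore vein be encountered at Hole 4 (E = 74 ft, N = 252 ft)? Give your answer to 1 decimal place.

Two edge vectors: Hole 1→Hole 2 = (-11, -248, -52.4), Hole 1→Hole 3 = (-61, -117, -13.6).
Normal n = (Hole 1→Hole 2) × (Hole 1→Hole 3) = (-2758, 3046.8, -13841).
So ∂z/∂E = −n_x/n_z = −0.19926 and ∂z/∂N = −n_y/n_z = 0.22013.
Intercept c from Hole 1: 950.9 + 30.09 − 88.71 = 892.28.
At (74, 252): z = −14.7 + 55.5 + 892.28 = 933.0 ft.

933.0 ft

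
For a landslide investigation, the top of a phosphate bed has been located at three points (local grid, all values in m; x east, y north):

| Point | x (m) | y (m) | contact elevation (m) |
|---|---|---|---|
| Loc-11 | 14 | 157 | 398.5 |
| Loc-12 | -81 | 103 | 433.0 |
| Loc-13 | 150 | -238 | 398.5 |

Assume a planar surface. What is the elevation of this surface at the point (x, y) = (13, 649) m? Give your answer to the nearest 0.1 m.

347.4 m

Two edge vectors: Loc-11→Loc-12 = (-95, -54, 34.5), Loc-11→Loc-13 = (136, -395, 0).
Normal n = (Loc-11→Loc-12) × (Loc-11→Loc-13) = (13627.5, 4692, 44869).
So ∂z/∂x = −n_x/n_z = −0.30372 and ∂z/∂y = −n_y/n_z = −0.10457.
Intercept c from Loc-11: 398.5 + 4.25 + 16.42 = 419.17.
At (13, 649): z = −3.9 − 67.9 + 419.17 = 347.4 m.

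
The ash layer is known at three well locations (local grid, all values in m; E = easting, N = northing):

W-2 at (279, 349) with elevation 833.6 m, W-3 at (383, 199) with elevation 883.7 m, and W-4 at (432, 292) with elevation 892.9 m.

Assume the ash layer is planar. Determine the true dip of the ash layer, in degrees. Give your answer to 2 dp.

Two edge vectors: W-2→W-3 = (104, -150, 50.1), W-2→W-4 = (153, -57, 59.3).
Normal n = (W-2→W-3) × (W-2→W-4) = (-6039.3, 1498.1, 17022).
So ∂z/∂E = −n_x/n_z = 0.35479 and ∂z/∂N = −n_y/n_z = −0.08801.
Gradient magnitude |∇z| = √(a² + b²) = √(0.12588 + 0.00775) = 0.36555.
True dip = arctan(0.36555) = 20.08°, dipping toward WNW (azimuth ≈ 284°).

20.08°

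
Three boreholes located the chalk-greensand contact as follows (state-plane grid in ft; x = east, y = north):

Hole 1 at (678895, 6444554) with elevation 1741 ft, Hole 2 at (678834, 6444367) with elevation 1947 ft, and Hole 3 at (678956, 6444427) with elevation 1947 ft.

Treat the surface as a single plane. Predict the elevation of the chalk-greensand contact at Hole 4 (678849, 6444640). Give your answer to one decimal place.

Let the plane be z = a·x + b·y + c.
Hole 2−Hole 1: −61a − 187b = 206;  Hole 3−Hole 1: 61a − 127b = 206.
Solving gives a = 0.645296022, b = −1.312101911.
Then c = 1741 − a·678895 − b·6444554 = 8019564.38.
At (678849, 6444640): z = 438058.6 − 8456024.5 + 8019564.38 = 1598.5 ft.

1598.5 ft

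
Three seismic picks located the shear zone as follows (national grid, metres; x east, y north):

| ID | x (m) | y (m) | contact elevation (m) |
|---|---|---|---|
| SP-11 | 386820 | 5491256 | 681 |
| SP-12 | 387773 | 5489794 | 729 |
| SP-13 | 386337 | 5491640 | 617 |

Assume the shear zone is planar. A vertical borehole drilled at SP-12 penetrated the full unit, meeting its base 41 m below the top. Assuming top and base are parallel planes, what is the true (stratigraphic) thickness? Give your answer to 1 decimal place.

39.8 m

Two edge vectors: SP-11→SP-12 = (953, -1462, 48), SP-11→SP-13 = (-483, 384, -64).
Normal n = (SP-11→SP-12) × (SP-11→SP-13) = (75136, 37808, -340194).
So ∂z/∂x = −n_x/n_z = 0.22086 and ∂z/∂y = −n_y/n_z = 0.11114.
|∇z| = √(a²+b²) = 0.24725, so dip δ = arctan(0.24725) = 13.89°.
True thickness = vertical thickness × cos δ = 41 × cos 13.89° = 39.8 m.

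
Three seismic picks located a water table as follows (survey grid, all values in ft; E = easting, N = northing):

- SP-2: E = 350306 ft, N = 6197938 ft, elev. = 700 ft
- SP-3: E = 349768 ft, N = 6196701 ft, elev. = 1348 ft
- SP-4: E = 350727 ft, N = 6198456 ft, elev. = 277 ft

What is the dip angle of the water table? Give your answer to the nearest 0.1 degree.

Two edge vectors: SP-2→SP-3 = (-538, -1237, 648), SP-2→SP-4 = (421, 518, -423).
Normal n = (SP-2→SP-3) × (SP-2→SP-4) = (187587, 45234, 242093).
So ∂z/∂E = −n_x/n_z = −0.77486 and ∂z/∂N = −n_y/n_z = −0.18685.
Gradient magnitude |∇z| = √(a² + b²) = √(0.60040 + 0.03491) = 0.79706.
True dip = arctan(0.79706) = 38.6°, dipping toward ENE (azimuth ≈ 076°).

38.6°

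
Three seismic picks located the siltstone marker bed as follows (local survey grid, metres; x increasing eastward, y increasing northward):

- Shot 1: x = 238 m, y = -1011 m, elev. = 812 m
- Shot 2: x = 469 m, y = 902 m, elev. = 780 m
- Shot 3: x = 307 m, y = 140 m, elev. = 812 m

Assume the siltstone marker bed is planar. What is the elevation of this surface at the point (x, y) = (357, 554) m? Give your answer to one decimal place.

Two edge vectors: Shot 1→Shot 2 = (231, 1913, -32), Shot 1→Shot 3 = (69, 1151, 0).
Normal n = (Shot 1→Shot 2) × (Shot 1→Shot 3) = (36832, -2208, 133884).
So ∂z/∂x = −n_x/n_z = −0.275104 and ∂z/∂y = −n_y/n_z = 0.016492.
Intercept c from Shot 1: 812 + 65.47 + 16.67 = 894.15.
At (357, 554): z = −98.2 + 9.1 + 894.15 = 805.1 m.

805.1 m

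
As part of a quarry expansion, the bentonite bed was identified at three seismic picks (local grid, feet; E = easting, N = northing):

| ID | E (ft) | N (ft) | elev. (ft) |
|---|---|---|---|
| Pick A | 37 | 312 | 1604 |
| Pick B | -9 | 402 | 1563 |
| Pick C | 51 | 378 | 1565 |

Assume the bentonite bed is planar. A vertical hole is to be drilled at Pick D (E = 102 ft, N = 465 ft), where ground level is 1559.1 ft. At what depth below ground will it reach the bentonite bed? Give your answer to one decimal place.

Two edge vectors: Pick A→Pick B = (-46, 90, -41), Pick A→Pick C = (14, 66, -39).
Normal n = (Pick A→Pick B) × (Pick A→Pick C) = (-804, -2368, -4296).
So ∂z/∂E = −n_x/n_z = −0.18715 and ∂z/∂N = −n_y/n_z = −0.55121.
Intercept c from Pick A: 1604 + 6.92 + 171.98 = 1782.90.
At (102, 465): z_contact = −19.09 − 256.31 + 1782.90 = 1507.50 ft.
Depth below ground = 1559.1 − 1507.50 = 51.6 ft.

51.6 ft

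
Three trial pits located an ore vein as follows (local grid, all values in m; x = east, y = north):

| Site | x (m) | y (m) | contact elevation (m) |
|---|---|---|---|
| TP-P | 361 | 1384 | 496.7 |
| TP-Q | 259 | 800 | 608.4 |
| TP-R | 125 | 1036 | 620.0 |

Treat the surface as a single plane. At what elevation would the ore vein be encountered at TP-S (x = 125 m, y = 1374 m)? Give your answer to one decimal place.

574.5 m

Let the plane be z = a·x + b·y + c.
TP-Q−TP-P: −102a − 584b = 111.7;  TP-R−TP-P: −236a − 348b = 123.3.
Solving gives a = −0.323818, b = −0.134710.
Then c = 496.7 − a·361 − b·1384 = 800.04.
At (125, 1374): z = −40.5 − 185.1 + 800.04 = 574.5 m.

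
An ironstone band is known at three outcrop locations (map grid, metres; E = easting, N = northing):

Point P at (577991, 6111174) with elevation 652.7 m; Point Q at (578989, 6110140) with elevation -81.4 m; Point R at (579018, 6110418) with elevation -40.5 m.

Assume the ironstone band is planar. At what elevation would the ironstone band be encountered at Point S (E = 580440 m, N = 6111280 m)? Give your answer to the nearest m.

-615 m

Two edge vectors: Point P→Point Q = (998, -1034, -734.1), Point P→Point R = (1027, -756, -693.2).
Normal n = (Point P→Point Q) × (Point P→Point R) = (161789.2, -62107.1, 307430).
So ∂z/∂E = −n_x/n_z = −0.52626354 and ∂z/∂N = −n_y/n_z = 0.20202030.
Intercept c from Point P: 652.7 + 304175.59 − 1234581.19 = −929752.90.
At (580440, 6111280): z = −305464.4 + 1234602.6 − 929752.90 = -614.7 m.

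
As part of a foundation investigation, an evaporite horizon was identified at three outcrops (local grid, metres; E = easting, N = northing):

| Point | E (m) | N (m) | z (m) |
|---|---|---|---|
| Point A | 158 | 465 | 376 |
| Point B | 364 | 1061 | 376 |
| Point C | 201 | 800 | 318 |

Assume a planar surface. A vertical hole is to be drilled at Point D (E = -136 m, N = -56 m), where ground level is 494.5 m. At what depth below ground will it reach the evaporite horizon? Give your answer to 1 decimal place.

209.3 m

Two edge vectors: Point A→Point B = (206, 596, 0), Point A→Point C = (43, 335, -58).
Normal n = (Point A→Point B) × (Point A→Point C) = (-34568, 11948, 43382).
So ∂z/∂E = −n_x/n_z = 0.796828 and ∂z/∂N = −n_y/n_z = −0.275414.
Intercept c from Point A: 376 − 125.90 + 128.07 = 378.17.
At (-136, -56): z_contact = −108.37 + 15.42 + 378.17 = 285.22 m.
Depth below ground = 494.5 − 285.22 = 209.3 m.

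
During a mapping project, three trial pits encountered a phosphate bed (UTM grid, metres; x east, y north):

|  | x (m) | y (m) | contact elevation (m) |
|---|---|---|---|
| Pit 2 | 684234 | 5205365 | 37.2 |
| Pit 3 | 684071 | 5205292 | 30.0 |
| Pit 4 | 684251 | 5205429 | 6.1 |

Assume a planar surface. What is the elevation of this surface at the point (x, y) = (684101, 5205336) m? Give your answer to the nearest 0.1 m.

14.1 m

Let the plane be z = a·x + b·y + c.
Pit 3−Pit 2: −163a − 73b = −7.2;  Pit 4−Pit 2: 17a + 64b = −31.1.
Solving gives a = 0.297149385, b = −0.564867805.
Then c = 37.2 − a·684234 − b·5205365 = 2737060.59.
At (684101, 5205336): z = 203280.2 − 2940326.7 + 2737060.59 = 14.1 m.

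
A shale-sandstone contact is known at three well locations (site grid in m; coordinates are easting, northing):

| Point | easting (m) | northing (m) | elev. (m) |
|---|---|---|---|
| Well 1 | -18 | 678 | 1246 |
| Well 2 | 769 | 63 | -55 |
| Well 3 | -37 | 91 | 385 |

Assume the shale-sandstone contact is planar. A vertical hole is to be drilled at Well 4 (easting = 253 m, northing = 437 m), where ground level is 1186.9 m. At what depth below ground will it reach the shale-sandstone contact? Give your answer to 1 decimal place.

432.2 m

Let the plane be z = a·easting + b·northing + c.
Well 2−Well 1: 787a − 615b = −1301;  Well 3−Well 1: −19a − 587b = −861.
Solving gives a = −0.49439, b = 1.48278.
Then c = 1246 − a·-18 − b·678 = 231.77.
At (253, 437): z_contact = −125.08 + 647.98 + 231.77 = 754.67 m.
Depth below ground = 1186.9 − 754.67 = 432.2 m.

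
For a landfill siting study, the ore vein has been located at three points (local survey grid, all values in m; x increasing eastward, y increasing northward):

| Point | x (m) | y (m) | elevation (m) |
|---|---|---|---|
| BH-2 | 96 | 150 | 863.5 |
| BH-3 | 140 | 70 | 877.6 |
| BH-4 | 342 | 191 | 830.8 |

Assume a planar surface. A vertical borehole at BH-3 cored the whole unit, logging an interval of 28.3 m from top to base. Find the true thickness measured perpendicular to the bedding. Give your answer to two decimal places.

Two edge vectors: BH-2→BH-3 = (44, -80, 14.1), BH-2→BH-4 = (246, 41, -32.7).
Normal n = (BH-2→BH-3) × (BH-2→BH-4) = (2037.9, 4907.4, 21484).
So ∂z/∂x = −n_x/n_z = −0.09486 and ∂z/∂y = −n_y/n_z = −0.22842.
|∇z| = √(a²+b²) = 0.24733, so dip δ = arctan(0.24733) = 13.89°.
True thickness = vertical thickness × cos δ = 28.3 × cos 13.89° = 27.47 m.

27.47 m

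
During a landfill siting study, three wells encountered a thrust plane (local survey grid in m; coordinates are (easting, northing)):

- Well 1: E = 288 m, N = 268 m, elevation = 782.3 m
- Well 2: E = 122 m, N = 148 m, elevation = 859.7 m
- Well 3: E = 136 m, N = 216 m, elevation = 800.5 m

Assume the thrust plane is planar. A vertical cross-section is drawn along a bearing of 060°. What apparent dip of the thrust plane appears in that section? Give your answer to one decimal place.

16.1°

Let the plane be z = a·E + b·N + c.
Well 2−Well 1: −166a − 120b = 77.4;  Well 3−Well 1: −152a − 52b = 18.2.
Solving gives a = 0.19159, b = −0.91003.
Unit vector along 060° is (sin 60°, cos 60°) = (0.8660, 0.5000).
Slope in that direction = a·(0.8660) + b·(0.5000) = −0.28909.
Apparent dip = arctan|0.28909| = 16.1° (true dip is 42.9°, so apparent ≤ true as expected).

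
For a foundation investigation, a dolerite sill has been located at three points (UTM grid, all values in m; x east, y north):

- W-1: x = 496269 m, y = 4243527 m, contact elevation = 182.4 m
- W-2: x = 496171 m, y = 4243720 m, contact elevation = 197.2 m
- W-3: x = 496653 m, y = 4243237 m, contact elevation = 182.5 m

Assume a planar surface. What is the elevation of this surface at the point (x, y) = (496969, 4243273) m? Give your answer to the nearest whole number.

Let the plane be z = a·x + b·y + c.
W-2−W-1: −98a + 193b = 14.8;  W-3−W-1: 384a − 290b = 0.1.
Solving gives a = 0.09435569, b = 0.12459512.
Then c = 182.4 − a·496269 − b·4243527 = −575366.14.
At (496969, 4243273): z = 46891.9 + 528691.1 − 575366.14 = 216.8 m.

217 m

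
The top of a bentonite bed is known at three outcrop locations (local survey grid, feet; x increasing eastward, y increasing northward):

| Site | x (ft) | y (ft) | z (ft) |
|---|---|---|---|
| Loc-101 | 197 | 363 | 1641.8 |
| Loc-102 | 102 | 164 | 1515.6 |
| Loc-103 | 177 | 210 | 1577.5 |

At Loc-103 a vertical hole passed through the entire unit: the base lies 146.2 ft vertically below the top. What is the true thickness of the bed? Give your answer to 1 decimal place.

Two edge vectors: Loc-101→Loc-102 = (-95, -199, -126.2), Loc-101→Loc-103 = (-20, -153, -64.3).
Normal n = (Loc-101→Loc-102) × (Loc-101→Loc-103) = (-6512.9, -3584.5, 10555).
So ∂z/∂x = −n_x/n_z = 0.61704 and ∂z/∂y = −n_y/n_z = 0.33960.
|∇z| = √(a²+b²) = 0.70432, so dip δ = arctan(0.70432) = 35.16°.
True thickness = vertical thickness × cos δ = 146.2 × cos 35.16° = 119.5 ft.

119.5 ft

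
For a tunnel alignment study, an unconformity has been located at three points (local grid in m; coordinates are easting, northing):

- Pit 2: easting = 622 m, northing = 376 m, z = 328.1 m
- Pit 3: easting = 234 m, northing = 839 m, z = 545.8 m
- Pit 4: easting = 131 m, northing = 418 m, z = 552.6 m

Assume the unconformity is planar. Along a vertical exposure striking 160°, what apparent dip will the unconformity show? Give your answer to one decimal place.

Two edge vectors: Pit 2→Pit 3 = (-388, 463, 217.7), Pit 2→Pit 4 = (-491, 42, 224.5).
Normal n = (Pit 2→Pit 3) × (Pit 2→Pit 4) = (94800.1, -19784.7, 211037).
So ∂z/∂easting = −n_x/n_z = −0.44921 and ∂z/∂northing = −n_y/n_z = 0.09375.
Unit vector along 160° is (sin 160°, cos 160°) = (0.3420, -0.9397).
Slope in that direction = a·(0.3420) + b·(-0.9397) = −0.24174.
Apparent dip = arctan|0.24174| = 13.6° (true dip is 24.6°, so apparent ≤ true as expected).

13.6°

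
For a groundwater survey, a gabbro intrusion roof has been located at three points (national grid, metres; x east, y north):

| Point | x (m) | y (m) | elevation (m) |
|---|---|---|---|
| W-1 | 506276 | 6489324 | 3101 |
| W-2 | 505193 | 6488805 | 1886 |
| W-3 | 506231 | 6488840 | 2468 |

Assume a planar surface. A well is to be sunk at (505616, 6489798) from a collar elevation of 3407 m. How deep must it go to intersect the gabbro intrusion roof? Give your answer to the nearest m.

51 m

Two edge vectors: W-1→W-2 = (-1083, -519, -1215), W-1→W-3 = (-45, -484, -633).
Normal n = (W-1→W-2) × (W-1→W-3) = (-259533, -630864, 500817).
So ∂z/∂x = −n_x/n_z = 0.51821923 and ∂z/∂y = −n_y/n_z = 1.25966970.
Intercept c from W-1: 3101 − 262361.96 − 8174404.81 = −8433665.77.
At (505616, 6489798): z_contact = 262019.9 + 8175001.9 − 8433665.77 = 3356.1 m.
Depth below ground = 3407 − 3356.1 = 51 m.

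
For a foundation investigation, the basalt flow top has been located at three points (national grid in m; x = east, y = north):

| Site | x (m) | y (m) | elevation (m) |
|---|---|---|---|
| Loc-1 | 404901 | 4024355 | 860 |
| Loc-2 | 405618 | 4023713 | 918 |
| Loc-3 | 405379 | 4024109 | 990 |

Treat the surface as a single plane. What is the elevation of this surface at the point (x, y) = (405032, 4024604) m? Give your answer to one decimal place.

Two edge vectors: Loc-1→Loc-2 = (717, -642, 58), Loc-1→Loc-3 = (478, -246, 130).
Normal n = (Loc-1→Loc-2) × (Loc-1→Loc-3) = (-69192, -65486, 130494).
So ∂z/∂x = −n_x/n_z = 0.530231275 and ∂z/∂y = −n_y/n_z = 0.501831502.
Intercept c from Loc-1: 860 − 214691.17 − 2019548.11 = −2233379.29.
At (405032, 4024604): z = 214760.6 + 2019673.1 − 2233379.29 = 1054.4 m.

1054.4 m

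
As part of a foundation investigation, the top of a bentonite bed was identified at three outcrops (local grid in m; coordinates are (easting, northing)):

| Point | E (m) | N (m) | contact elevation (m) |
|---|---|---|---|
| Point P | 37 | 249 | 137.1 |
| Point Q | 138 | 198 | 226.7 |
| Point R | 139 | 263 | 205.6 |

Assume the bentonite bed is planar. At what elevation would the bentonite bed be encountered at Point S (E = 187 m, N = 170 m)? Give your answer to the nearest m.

Two edge vectors: Point P→Point Q = (101, -51, 89.6), Point P→Point R = (102, 14, 68.5).
Normal n = (Point P→Point Q) × (Point P→Point R) = (-4747.9, 2220.7, 6616).
So ∂z/∂E = −n_x/n_z = 0.71764 and ∂z/∂N = −n_y/n_z = −0.33566.
Intercept c from Point P: 137.1 − 26.55 + 83.58 = 194.13.
At (187, 170): z = 134.2 − 57.1 + 194.13 = 271.3 m.

271 m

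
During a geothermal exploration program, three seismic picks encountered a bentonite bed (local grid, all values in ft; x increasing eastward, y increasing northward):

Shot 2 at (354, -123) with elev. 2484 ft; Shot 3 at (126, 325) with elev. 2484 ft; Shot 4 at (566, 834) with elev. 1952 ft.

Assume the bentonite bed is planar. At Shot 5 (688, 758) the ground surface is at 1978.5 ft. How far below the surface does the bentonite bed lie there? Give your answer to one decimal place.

89.9 ft

Let the plane be z = a·x + b·y + c.
Shot 3−Shot 2: −228a + 448b = 0;  Shot 4−Shot 2: 212a + 957b = −532.
Solving gives a = −0.76104, b = −0.38731.
Then c = 2484 − a·354 − b·-123 = 2705.77.
At (688, 758): z_contact = −523.59 − 293.58 + 2705.77 = 1888.59 ft.
Depth below ground = 1978.5 − 1888.59 = 89.9 ft.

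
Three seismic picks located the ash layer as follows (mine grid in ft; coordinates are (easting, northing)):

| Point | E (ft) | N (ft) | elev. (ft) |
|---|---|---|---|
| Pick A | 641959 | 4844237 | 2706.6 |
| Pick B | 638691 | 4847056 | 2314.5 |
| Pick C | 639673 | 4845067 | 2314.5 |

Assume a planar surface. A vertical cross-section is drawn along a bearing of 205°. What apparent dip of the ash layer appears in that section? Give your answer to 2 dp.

10.31°

Two edge vectors: Pick A→Pick B = (-3268, 2819, -392.1), Pick A→Pick C = (-2286, 830, -392.1).
Normal n = (Pick A→Pick B) × (Pick A→Pick C) = (-779886.9, -385042.2, 3731794).
So ∂z/∂E = −n_x/n_z = 0.20898 and ∂z/∂N = −n_y/n_z = 0.10318.
Unit vector along 205° is (sin 205°, cos 205°) = (-0.4226, -0.9063).
Slope in that direction = a·(-0.4226) + b·(-0.9063) = −0.18183.
Apparent dip = arctan|0.18183| = 10.31° (true dip is 13.1°, so apparent ≤ true as expected).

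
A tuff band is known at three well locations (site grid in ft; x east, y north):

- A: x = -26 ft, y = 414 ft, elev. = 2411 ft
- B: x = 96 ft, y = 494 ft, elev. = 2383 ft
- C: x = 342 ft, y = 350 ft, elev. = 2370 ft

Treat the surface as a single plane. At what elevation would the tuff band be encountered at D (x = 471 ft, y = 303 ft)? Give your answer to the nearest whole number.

2359 ft

Two edge vectors: A→B = (122, 80, -28), A→C = (368, -64, -41).
Normal n = (A→B) × (A→C) = (-5072, -5302, -37248).
So ∂z/∂x = −n_x/n_z = −0.13617 and ∂z/∂y = −n_y/n_z = −0.14234.
Intercept c from A: 2411 − 3.54 + 58.93 = 2466.39.
At (471, 303): z = −64.1 − 43.1 + 2466.39 = 2359.1 ft.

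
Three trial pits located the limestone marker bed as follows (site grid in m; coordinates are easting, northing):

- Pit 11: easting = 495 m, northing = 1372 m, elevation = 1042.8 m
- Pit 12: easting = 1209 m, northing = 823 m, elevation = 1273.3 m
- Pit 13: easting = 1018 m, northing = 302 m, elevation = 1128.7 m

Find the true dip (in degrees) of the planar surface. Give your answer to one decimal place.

23.6°

Two edge vectors: Pit 11→Pit 12 = (714, -549, 230.5), Pit 11→Pit 13 = (523, -1070, 85.9).
Normal n = (Pit 11→Pit 12) × (Pit 11→Pit 13) = (199475.9, 59218.9, -476853).
So ∂z/∂easting = −n_x/n_z = 0.41832 and ∂z/∂northing = −n_y/n_z = 0.12419.
Gradient magnitude |∇z| = √(a² + b²) = √(0.17499 + 0.01542) = 0.43636.
True dip = arctan(0.43636) = 23.6°, dipping toward WSW (azimuth ≈ 253°).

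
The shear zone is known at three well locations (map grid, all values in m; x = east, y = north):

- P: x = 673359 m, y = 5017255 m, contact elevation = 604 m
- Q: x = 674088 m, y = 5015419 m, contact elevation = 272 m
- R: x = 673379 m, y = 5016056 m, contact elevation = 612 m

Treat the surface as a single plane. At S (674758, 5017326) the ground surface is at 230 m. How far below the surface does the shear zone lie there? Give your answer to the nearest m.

Let the plane be z = a·x + b·y + c.
Q−P: 729a − 1836b = −332;  R−P: 20a − 1199b = 8.
Solving gives a = −0.49293068, b = −0.01489459.
Then c = 604 − a·673359 − b·5017255 = 407253.27.
At (674758, 5017326): z_contact = −332608.9 − 74731.0 + 407253.27 = -86.7 m.
Depth below ground = 230 − (-86.7) = 317 m.

317 m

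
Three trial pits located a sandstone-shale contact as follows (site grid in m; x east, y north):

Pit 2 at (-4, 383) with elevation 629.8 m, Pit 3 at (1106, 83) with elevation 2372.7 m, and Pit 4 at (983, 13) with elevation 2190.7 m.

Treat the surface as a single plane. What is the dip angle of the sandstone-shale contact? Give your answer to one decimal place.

Two edge vectors: Pit 2→Pit 3 = (1110, -300, 1742.9), Pit 2→Pit 4 = (987, -370, 1560.9).
Normal n = (Pit 2→Pit 3) × (Pit 2→Pit 4) = (176603, -12356.7, -114600).
So ∂z/∂x = −n_x/n_z = 1.54104 and ∂z/∂y = −n_y/n_z = −0.10782.
Gradient magnitude |∇z| = √(a² + b²) = √(2.37480 + 0.01163) = 1.54481.
True dip = arctan(1.54481) = 57.1°, dipping toward W (azimuth ≈ 274°).

57.1°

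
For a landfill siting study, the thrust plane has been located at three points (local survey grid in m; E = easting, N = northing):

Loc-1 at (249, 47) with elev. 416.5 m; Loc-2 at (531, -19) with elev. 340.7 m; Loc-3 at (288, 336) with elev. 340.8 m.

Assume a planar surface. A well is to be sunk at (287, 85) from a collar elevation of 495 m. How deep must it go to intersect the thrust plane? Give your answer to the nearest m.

99 m

Let the plane be z = a·E + b·N + c.
Loc-2−Loc-1: 282a − 66b = −75.8;  Loc-3−Loc-1: 39a + 289b = −75.7.
Solving gives a = −0.31999, b = −0.21876.
Then c = 416.5 − a·249 − b·47 = 506.46.
At (287, 85): z_contact = −91.8 − 18.6 + 506.46 = 396.0 m.
Depth below ground = 495 − 396.0 = 99 m.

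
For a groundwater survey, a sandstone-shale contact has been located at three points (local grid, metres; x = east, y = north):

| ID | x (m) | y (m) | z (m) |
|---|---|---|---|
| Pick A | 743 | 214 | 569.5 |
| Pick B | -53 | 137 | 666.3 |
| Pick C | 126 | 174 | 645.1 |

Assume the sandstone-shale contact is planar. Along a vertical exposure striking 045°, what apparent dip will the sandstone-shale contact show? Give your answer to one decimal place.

3.9°

Two edge vectors: Pick A→Pick B = (-796, -77, 96.8), Pick A→Pick C = (-617, -40, 75.6).
Normal n = (Pick A→Pick B) × (Pick A→Pick C) = (-1949.2, 452, -15669).
So ∂z/∂x = −n_x/n_z = −0.12440 and ∂z/∂y = −n_y/n_z = 0.02885.
Unit vector along 045° is (sin 45°, cos 45°) = (0.7071, 0.7071).
Slope in that direction = a·(0.7071) + b·(0.7071) = −0.06757.
Apparent dip = arctan|0.06757| = 3.9° (true dip is 7.3°, so apparent ≤ true as expected).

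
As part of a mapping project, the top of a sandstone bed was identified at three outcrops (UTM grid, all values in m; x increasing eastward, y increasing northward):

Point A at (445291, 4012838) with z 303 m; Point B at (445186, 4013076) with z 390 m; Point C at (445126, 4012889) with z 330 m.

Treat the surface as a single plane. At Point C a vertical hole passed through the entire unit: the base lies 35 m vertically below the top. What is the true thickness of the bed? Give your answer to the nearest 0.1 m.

Two edge vectors: Point A→Point B = (-105, 238, 87), Point A→Point C = (-165, 51, 27).
Normal n = (Point A→Point B) × (Point A→Point C) = (1989, -11520, 33915).
So ∂z/∂x = −n_x/n_z = −0.05865 and ∂z/∂y = −n_y/n_z = 0.33967.
|∇z| = √(a²+b²) = 0.34470, so dip δ = arctan(0.34470) = 19.02°.
True thickness = vertical thickness × cos δ = 35 × cos 19.02° = 33.1 m.

33.1 m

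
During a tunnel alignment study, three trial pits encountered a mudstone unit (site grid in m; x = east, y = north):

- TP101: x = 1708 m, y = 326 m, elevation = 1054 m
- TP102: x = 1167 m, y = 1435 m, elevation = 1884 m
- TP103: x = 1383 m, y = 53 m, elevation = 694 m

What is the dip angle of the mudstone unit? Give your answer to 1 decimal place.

44.3°

Two edge vectors: TP101→TP102 = (-541, 1109, 830), TP101→TP103 = (-325, -273, -360).
Normal n = (TP101→TP102) × (TP101→TP103) = (-172650, -464510, 508118).
So ∂z/∂x = −n_x/n_z = 0.33978 and ∂z/∂y = −n_y/n_z = 0.91418.
Gradient magnitude |∇z| = √(a² + b²) = √(0.11545 + 0.83572) = 0.97528.
True dip = arctan(0.97528) = 44.3°, dipping toward SSW (azimuth ≈ 200°).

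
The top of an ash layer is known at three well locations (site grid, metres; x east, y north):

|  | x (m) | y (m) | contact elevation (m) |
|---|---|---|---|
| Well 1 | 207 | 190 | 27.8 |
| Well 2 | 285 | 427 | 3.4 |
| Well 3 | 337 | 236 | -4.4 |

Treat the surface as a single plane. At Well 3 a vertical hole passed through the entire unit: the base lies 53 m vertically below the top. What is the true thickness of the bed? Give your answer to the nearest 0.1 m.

Two edge vectors: Well 1→Well 2 = (78, 237, -24.4), Well 1→Well 3 = (130, 46, -32.2).
Normal n = (Well 1→Well 2) × (Well 1→Well 3) = (-6509, -660.4, -27222).
So ∂z/∂x = −n_x/n_z = −0.23911 and ∂z/∂y = −n_y/n_z = −0.02426.
|∇z| = √(a²+b²) = 0.24034, so dip δ = arctan(0.24034) = 13.51°.
True thickness = vertical thickness × cos δ = 53 × cos 13.51° = 51.5 m.

51.5 m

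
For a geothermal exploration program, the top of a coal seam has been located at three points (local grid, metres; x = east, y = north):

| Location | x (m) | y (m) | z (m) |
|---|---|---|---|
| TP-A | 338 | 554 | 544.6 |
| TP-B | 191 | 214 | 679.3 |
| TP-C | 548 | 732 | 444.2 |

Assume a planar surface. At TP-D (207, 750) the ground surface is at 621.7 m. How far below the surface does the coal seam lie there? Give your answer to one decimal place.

106.3 m

Two edge vectors: TP-A→TP-B = (-147, -340, 134.7), TP-A→TP-C = (210, 178, -100.4).
Normal n = (TP-A→TP-B) × (TP-A→TP-C) = (10159.4, 13528.2, 45234).
So ∂z/∂x = −n_x/n_z = −0.22460 and ∂z/∂y = −n_y/n_z = −0.29907.
Intercept c from TP-A: 544.6 + 75.91 + 165.69 = 786.20.
At (207, 750): z_contact = −46.49 − 224.30 + 786.20 = 515.40 m.
Depth below ground = 621.7 − 515.40 = 106.3 m.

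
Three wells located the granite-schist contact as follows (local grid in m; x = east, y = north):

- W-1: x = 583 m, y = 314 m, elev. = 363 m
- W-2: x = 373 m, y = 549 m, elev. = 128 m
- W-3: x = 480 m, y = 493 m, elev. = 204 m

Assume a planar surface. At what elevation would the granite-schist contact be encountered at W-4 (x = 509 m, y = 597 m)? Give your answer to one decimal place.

142.8 m

Two edge vectors: W-1→W-2 = (-210, 235, -235), W-1→W-3 = (-103, 179, -159).
Normal n = (W-1→W-2) × (W-1→W-3) = (4700, -9185, -13385).
So ∂z/∂x = −n_x/n_z = 0.35114 and ∂z/∂y = −n_y/n_z = −0.68622.
Intercept c from W-1: 363 − 204.71 + 215.47 = 373.76.
At (509, 597): z = 178.7 − 409.7 + 373.76 = 142.8 m.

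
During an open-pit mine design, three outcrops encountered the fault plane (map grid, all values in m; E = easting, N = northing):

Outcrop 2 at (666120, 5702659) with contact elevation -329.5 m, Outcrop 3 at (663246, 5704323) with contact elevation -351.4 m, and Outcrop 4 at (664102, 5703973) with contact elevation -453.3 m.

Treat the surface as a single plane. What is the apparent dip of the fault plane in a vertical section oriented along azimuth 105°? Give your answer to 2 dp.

12.21°

Two edge vectors: Outcrop 2→Outcrop 3 = (-2874, 1664, -21.9), Outcrop 2→Outcrop 4 = (-2018, 1314, -123.8).
Normal n = (Outcrop 2→Outcrop 3) × (Outcrop 2→Outcrop 4) = (-177226.6, -311607, -418484).
So ∂z/∂E = −n_x/n_z = −0.42350 and ∂z/∂N = −n_y/n_z = −0.74461.
Unit vector along 105° is (sin 105°, cos 105°) = (0.9659, -0.2588).
Slope in that direction = a·(0.9659) + b·(-0.2588) = −0.21635.
Apparent dip = arctan|0.21635| = 12.21° (true dip is 40.6°, so apparent ≤ true as expected).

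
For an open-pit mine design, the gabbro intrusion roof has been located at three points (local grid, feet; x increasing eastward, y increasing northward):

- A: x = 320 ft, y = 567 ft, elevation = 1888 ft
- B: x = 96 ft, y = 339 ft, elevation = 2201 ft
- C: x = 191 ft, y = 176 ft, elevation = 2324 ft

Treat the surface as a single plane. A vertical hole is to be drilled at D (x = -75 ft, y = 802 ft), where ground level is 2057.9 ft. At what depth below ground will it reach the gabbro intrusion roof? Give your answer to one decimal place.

245.3 ft

Let the plane be z = a·x + b·y + c.
B−A: −224a − 228b = 313;  C−A: −129a − 391b = 436.
Solving gives a = −0.39495, b = −0.98479.
Then c = 1888 − a·320 − b·567 = 2572.76.
At (-75, 802): z_contact = 29.62 − 789.80 + 2572.76 = 1812.58 ft.
Depth below ground = 2057.9 − 1812.58 = 245.3 ft.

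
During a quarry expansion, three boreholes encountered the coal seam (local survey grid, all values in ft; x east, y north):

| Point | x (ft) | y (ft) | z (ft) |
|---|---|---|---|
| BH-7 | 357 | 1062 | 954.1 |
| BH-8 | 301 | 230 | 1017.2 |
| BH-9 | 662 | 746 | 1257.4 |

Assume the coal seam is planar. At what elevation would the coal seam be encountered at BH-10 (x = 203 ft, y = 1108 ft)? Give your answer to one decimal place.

816.1 ft

Let the plane be z = a·x + b·y + c.
BH-8−BH-7: −56a − 832b = 63.1;  BH-9−BH-7: 305a − 316b = 303.3.
Solving gives a = 0.856146, b = −0.133467.
Then c = 954.1 − a·357 − b·1062 = 790.20.
At (203, 1108): z = 173.8 − 147.9 + 790.20 = 816.1 ft.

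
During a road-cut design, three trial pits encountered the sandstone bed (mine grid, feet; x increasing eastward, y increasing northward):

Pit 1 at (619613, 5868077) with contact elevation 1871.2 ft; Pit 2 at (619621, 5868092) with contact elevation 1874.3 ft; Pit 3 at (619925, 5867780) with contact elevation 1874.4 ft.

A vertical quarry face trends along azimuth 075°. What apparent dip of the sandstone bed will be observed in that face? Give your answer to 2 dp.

Two edge vectors: Pit 1→Pit 2 = (8, 15, 3.1), Pit 1→Pit 3 = (312, -297, 3.2).
Normal n = (Pit 1→Pit 2) × (Pit 1→Pit 3) = (968.7, 941.6, -7056).
So ∂z/∂x = −n_x/n_z = 0.13729 and ∂z/∂y = −n_y/n_z = 0.13345.
Unit vector along 075° is (sin 75°, cos 75°) = (0.9659, 0.2588).
Slope in that direction = a·(0.9659) + b·(0.2588) = 0.16715.
Apparent dip = arctan|0.16715| = 9.49° (true dip is 10.8°, so apparent ≤ true as expected).

9.49°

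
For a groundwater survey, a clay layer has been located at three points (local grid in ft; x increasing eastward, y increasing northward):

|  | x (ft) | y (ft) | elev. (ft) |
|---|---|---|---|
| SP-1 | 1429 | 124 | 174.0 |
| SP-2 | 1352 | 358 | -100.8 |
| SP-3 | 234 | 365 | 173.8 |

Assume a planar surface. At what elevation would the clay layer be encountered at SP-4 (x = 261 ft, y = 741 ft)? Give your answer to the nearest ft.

-306 ft

Two edge vectors: SP-1→SP-2 = (-77, 234, -274.8), SP-1→SP-3 = (-1195, 241, -0.2).
Normal n = (SP-1→SP-2) × (SP-1→SP-3) = (66180, 328370.6, 261073).
So ∂z/∂x = −n_x/n_z = −0.25349 and ∂z/∂y = −n_y/n_z = −1.25777.
Intercept c from SP-1: 174 + 362.24 + 155.96 = 692.20.
At (261, 741): z = −66.2 − 932.0 + 692.20 = -306.0 ft.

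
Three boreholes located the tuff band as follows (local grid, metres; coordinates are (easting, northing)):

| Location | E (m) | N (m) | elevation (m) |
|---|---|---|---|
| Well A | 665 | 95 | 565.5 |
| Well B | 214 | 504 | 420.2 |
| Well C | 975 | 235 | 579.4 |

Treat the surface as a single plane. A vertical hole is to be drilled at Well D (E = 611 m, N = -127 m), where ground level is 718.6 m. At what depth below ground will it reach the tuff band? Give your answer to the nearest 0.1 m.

115.2 m

Two edge vectors: Well A→Well B = (-451, 409, -145.3), Well A→Well C = (310, 140, 13.9).
Normal n = (Well A→Well B) × (Well A→Well C) = (26027.1, -38774.1, -189930).
So ∂z/∂E = −n_x/n_z = 0.13704 and ∂z/∂N = −n_y/n_z = −0.20415.
Intercept c from Well A: 565.5 − 91.13 + 19.39 = 493.77.
At (611, -127): z_contact = 83.73 + 25.93 + 493.77 = 603.42 m.
Depth below ground = 718.6 − 603.42 = 115.2 m.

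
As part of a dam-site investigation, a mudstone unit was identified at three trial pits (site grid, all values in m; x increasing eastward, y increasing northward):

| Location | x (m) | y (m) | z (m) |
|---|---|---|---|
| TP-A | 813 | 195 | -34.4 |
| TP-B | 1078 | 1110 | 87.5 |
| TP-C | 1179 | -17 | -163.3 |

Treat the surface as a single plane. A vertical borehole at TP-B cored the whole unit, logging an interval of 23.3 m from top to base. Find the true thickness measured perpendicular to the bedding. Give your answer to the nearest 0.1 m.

22.3 m

Two edge vectors: TP-A→TP-B = (265, 915, 121.9), TP-A→TP-C = (366, -212, -128.9).
Normal n = (TP-A→TP-B) × (TP-A→TP-C) = (-92100.7, 78773.9, -391070).
So ∂z/∂x = −n_x/n_z = −0.23551 and ∂z/∂y = −n_y/n_z = 0.20143.
|∇z| = √(a²+b²) = 0.30990, so dip δ = arctan(0.30990) = 17.22°.
True thickness = vertical thickness × cos δ = 23.3 × cos 17.22° = 22.3 m.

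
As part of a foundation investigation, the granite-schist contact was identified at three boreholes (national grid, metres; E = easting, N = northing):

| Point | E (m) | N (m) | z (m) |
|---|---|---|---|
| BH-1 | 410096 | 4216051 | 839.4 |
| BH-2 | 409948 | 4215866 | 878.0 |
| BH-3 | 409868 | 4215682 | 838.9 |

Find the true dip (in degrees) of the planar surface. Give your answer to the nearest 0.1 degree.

Two edge vectors: BH-1→BH-2 = (-148, -185, 38.6), BH-1→BH-3 = (-228, -369, -0.5).
Normal n = (BH-1→BH-2) × (BH-1→BH-3) = (14335.9, -8874.8, 12432).
So ∂z/∂E = −n_x/n_z = −1.15315 and ∂z/∂N = −n_y/n_z = 0.71387.
Gradient magnitude |∇z| = √(a² + b²) = √(1.32974 + 0.50961) = 1.35623.
True dip = arctan(1.35623) = 53.6°, dipping toward ESE (azimuth ≈ 122°).

53.6°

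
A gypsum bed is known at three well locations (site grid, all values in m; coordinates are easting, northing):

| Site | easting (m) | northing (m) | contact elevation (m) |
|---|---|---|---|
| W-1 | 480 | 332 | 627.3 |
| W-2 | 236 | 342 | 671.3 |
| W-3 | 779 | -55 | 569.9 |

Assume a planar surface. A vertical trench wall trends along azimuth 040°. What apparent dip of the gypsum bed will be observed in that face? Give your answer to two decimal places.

Let the plane be z = a·easting + b·northing + c.
W-2−W-1: −244a + 10b = 44;  W-3−W-1: 299a − 387b = −57.4.
Solving gives a = −0.17995, b = 0.00929.
Unit vector along 040° is (sin 40°, cos 40°) = (0.6428, 0.7660).
Slope in that direction = a·(0.6428) + b·(0.7660) = −0.10855.
Apparent dip = arctan|0.10855| = 6.20° (true dip is 10.2°, so apparent ≤ true as expected).

6.20°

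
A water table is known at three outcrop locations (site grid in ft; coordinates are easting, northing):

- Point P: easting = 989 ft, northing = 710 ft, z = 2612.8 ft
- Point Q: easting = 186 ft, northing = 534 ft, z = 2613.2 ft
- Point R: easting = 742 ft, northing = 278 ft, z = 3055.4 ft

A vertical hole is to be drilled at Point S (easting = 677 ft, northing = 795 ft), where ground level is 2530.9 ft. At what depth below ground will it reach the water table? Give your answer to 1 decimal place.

Let the plane be z = a·easting + b·northing + c.
Point Q−Point P: −803a − 176b = 0.4;  Point R−Point P: −247a − 432b = 442.6.
Solving gives a = 0.25616, b = −1.17100.
Then c = 2612.8 − a·989 − b·710 = 3190.87.
At (677, 795): z_contact = 173.42 − 930.94 + 3190.87 = 2433.34 ft.
Depth below ground = 2530.9 − 2433.34 = 97.6 ft.

97.6 ft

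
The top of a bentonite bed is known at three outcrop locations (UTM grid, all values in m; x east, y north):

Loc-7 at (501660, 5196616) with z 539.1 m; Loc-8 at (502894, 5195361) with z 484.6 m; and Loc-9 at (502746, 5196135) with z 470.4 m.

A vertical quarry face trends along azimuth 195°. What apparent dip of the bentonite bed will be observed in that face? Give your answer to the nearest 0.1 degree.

Let the plane be z = a·x + b·y + c.
Loc-8−Loc-7: 1234a − 1255b = −54.5;  Loc-9−Loc-7: 1086a − 481b = −68.7.
Solving gives a = −0.07799, b = −0.03326.
Unit vector along 195° is (sin 195°, cos 195°) = (-0.2588, -0.9659).
Slope in that direction = a·(-0.2588) + b·(-0.9659) = 0.05231.
Apparent dip = arctan|0.05231| = 3.0° (true dip is 4.8°, so apparent ≤ true as expected).

3.0°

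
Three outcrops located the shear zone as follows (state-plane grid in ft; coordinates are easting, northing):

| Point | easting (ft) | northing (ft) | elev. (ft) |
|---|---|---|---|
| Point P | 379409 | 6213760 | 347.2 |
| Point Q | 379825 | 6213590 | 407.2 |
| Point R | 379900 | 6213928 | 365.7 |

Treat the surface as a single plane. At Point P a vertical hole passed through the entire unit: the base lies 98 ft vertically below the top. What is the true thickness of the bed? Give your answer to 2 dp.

96.68 ft

Let the plane be z = a·easting + b·northing + c.
Point Q−Point P: 416a − 170b = 60;  Point R−Point P: 491a + 168b = 18.5.
Solving gives a = 0.08624, b = −0.14192.
|∇z| = √(a²+b²) = 0.16606, so dip δ = arctan(0.16606) = 9.43°.
True thickness = vertical thickness × cos δ = 98 × cos 9.43° = 96.68 ft.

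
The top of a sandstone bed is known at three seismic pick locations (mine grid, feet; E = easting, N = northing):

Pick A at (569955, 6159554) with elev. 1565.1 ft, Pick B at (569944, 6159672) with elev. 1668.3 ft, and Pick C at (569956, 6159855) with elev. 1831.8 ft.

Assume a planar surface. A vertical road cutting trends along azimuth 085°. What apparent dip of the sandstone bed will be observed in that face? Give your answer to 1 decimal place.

11.1°

Two edge vectors: Pick A→Pick B = (-11, 118, 103.2), Pick A→Pick C = (1, 301, 266.7).
Normal n = (Pick A→Pick B) × (Pick A→Pick C) = (407.4, 3036.9, -3429).
So ∂z/∂E = −n_x/n_z = 0.11881 and ∂z/∂N = −n_y/n_z = 0.88565.
Unit vector along 085° is (sin 85°, cos 85°) = (0.9962, 0.0872).
Slope in that direction = a·(0.9962) + b·(0.0872) = 0.19555.
Apparent dip = arctan|0.19555| = 11.1° (true dip is 41.8°, so apparent ≤ true as expected).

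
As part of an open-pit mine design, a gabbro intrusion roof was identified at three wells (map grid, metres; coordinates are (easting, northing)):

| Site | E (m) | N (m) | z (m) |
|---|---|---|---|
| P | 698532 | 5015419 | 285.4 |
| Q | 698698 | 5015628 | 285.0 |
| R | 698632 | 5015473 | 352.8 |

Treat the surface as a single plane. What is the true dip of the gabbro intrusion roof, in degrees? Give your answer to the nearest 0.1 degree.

Two edge vectors: P→Q = (166, 209, -0.4), P→R = (100, 54, 67.4).
Normal n = (P→Q) × (P→R) = (14108.2, -11228.4, -11936).
So ∂z/∂E = −n_x/n_z = 1.18199 and ∂z/∂N = −n_y/n_z = −0.94072.
Gradient magnitude |∇z| = √(a² + b²) = √(1.39709 + 0.88495) = 1.51064.
True dip = arctan(1.51064) = 56.5°, dipping toward NW (azimuth ≈ 309°).

56.5°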